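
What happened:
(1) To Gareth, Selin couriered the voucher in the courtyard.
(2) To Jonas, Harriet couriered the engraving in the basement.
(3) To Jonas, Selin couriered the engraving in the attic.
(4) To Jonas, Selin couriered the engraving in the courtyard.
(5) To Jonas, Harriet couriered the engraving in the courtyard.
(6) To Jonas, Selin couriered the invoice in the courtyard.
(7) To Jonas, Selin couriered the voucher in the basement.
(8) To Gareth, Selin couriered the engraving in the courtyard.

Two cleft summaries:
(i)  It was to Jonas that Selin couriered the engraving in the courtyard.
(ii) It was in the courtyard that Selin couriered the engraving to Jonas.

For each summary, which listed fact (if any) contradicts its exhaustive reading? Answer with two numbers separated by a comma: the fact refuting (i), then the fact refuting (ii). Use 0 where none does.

Summary (i) focuses "Jonas" (the recipient); background same agent, thing, setting (Selin / the engraving / in the courtyard). Fact (8) matches that background with recipient = Gareth — refutes (i).
Summary (ii) focuses "in the courtyard" (the setting); background same agent, thing, recipient (Selin / the engraving / Jonas). Fact (3) matches that background with setting = in the attic — refutes (ii).

8, 3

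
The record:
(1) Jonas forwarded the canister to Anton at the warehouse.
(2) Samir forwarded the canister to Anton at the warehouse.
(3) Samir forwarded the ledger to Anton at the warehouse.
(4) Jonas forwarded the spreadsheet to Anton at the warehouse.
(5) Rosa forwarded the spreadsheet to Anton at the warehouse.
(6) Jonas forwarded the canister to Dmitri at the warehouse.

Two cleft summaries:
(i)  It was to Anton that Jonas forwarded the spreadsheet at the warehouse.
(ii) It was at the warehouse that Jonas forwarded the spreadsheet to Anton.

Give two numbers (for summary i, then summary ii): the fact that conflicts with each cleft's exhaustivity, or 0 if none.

0, 0

(i): focus "Anton". No fact shares Jonas as agent and the spreadsheet as thing and at the warehouse as setting with a different recipient. 0.
(ii): focus "at the warehouse". No fact shares Jonas as agent and the spreadsheet as thing and Anton as recipient with a different setting. 0.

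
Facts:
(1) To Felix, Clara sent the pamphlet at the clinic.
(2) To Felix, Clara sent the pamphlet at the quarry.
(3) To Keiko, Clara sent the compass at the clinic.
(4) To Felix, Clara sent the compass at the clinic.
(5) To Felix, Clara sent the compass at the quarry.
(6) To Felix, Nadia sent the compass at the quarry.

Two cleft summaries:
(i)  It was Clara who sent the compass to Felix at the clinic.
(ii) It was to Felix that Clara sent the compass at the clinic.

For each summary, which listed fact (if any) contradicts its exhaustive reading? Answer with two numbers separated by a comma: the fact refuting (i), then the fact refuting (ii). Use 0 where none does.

(i): focus "Clara". No fact shares same thing, recipient, setting (the compass / Felix / at the clinic) with a different agent. 0.
(ii): focus "Felix". Looking for same agent, thing, setting (Clara / the compass / at the clinic) with some other recipient — fact (3) has Keiko there. Refuted.

0, 3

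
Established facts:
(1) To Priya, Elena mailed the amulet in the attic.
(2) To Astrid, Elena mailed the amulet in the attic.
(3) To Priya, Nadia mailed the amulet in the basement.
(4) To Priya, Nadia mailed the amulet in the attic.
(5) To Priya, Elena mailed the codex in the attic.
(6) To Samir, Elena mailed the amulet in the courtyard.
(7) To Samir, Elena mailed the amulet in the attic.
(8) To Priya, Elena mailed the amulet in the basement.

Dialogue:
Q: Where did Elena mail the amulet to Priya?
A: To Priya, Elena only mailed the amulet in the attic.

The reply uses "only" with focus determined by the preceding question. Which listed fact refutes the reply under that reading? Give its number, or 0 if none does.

The question "Where did ...?" targets the setting, so in the reply the focus falls on "in the attic".
"Only" then excludes alternative settings while the background — same agent, thing, recipient (Elena / the amulet / Priya) — is held fixed.
Fact (8) shares the background with a different setting (in the basement) — counterexample.
(Fact (2) would refute a reading with focus on the recipient — but that is not what the question asks.)

8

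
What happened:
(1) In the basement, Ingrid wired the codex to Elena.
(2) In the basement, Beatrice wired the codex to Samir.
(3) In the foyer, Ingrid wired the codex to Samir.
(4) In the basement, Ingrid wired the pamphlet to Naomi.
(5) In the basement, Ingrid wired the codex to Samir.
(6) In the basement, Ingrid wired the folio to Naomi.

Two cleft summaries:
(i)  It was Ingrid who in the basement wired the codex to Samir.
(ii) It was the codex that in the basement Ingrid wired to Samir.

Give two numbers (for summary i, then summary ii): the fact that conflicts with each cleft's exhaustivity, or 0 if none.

2, 0

(i): focus "Ingrid". Looking for thing = the codex, recipient = Samir, setting = in the basement with some other agent — fact (2) has Beatrice there. Refuted.
(ii): focus "the codex". No fact shares agent = Ingrid, recipient = Samir, setting = in the basement with a different thing. 0.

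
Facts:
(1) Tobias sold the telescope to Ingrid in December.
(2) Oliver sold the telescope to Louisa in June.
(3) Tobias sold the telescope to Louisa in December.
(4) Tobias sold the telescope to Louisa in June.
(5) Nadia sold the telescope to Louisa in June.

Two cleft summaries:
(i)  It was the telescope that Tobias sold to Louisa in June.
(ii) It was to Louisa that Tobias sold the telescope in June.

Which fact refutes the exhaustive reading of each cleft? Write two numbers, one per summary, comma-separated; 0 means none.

0, 0

(i): focus "the telescope". No fact shares agent = Tobias, recipient = Louisa, setting = in June with a different thing. 0.
(ii): focus "Louisa". No fact shares agent = Tobias, thing = the telescope, setting = in June with a different recipient. 0.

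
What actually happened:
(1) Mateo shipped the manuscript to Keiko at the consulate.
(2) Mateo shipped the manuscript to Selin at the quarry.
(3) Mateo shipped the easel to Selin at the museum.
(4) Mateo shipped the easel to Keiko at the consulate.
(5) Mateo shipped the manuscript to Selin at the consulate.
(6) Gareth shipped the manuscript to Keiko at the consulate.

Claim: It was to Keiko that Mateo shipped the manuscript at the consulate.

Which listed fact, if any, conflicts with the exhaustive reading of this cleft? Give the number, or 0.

Focus of the cleft: "Keiko" (the recipient). Presupposed background: same agent, thing, setting (Mateo / the manuscript / at the consulate).
The exhaustive reading says no other recipient fits that background.
Fact (5) shares the background but with recipient = Selin; exhaustivity is violated.

5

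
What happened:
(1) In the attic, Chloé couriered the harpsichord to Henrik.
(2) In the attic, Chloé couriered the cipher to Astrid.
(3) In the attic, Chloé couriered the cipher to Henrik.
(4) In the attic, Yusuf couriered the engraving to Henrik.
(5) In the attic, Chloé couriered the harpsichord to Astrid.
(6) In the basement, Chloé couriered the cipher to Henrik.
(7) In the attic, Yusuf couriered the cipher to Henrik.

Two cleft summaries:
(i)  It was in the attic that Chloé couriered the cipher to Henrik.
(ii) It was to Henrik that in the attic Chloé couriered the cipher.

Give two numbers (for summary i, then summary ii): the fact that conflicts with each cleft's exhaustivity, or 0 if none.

(i): focus "in the attic". Looking for agent = Chloé, thing = the cipher, recipient = Henrik with some other setting — fact (6) has in the basement there. Refuted.
(ii): focus "Henrik". Looking for agent = Chloé, thing = the cipher, setting = in the attic with some other recipient — fact (2) has Astrid there. Refuted.

6, 2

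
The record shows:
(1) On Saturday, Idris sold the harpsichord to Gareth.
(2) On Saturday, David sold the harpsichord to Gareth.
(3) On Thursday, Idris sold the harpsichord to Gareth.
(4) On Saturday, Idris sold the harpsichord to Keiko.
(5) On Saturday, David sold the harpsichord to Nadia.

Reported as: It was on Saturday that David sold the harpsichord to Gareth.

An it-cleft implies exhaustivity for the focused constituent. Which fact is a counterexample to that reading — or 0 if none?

0

The cleft puts "on Saturday" in focus and presupposes the open proposition with agent = David, thing = the harpsichord, recipient = Gareth.
Exhaustivity: on Saturday is the only setting satisfying that background.
Every other fact differs from the presupposition on some backgrounded slot, so none challenges the exhaustivity.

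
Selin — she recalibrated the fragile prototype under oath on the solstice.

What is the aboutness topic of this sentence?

Selin

The construction explicitly marks "Selin" as what the sentence is about — the topic.
The remainder of the clause is the comment (what is said about the topic).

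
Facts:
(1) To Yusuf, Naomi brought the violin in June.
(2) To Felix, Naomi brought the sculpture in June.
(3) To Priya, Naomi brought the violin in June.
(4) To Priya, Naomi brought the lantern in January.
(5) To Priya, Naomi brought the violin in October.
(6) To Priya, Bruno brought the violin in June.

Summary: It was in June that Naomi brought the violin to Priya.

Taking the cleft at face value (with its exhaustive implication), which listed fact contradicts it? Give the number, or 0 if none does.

Focus of the cleft: "in June" (the setting). Presupposed background: Naomi as agent and the violin as thing and Priya as recipient.
Exhaustivity: in June is the only setting satisfying that background.
Fact (5) shares the background but with setting = in October; exhaustivity is violated.

5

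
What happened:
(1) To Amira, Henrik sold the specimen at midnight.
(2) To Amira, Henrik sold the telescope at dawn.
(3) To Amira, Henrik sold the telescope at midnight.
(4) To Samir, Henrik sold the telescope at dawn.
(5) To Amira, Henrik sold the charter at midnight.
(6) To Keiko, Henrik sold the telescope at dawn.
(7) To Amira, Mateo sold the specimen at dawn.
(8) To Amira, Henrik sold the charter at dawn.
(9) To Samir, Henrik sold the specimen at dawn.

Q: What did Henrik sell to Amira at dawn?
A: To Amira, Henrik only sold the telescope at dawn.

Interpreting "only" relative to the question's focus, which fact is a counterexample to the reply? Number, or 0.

8

Answering "What did ...?" puts focus on the thing — here, "the telescope".
So "only" ranges over things; the rest (Henrik as agent and Amira as recipient and at dawn as setting) is presupposed.
Fact (8) keeps Henrik as agent and Amira as recipient and at dawn as setting but has thing = the charter; that refutes the reply.
(Fact (4) would refute a reading with focus on the recipient — but that is not what the question asks.)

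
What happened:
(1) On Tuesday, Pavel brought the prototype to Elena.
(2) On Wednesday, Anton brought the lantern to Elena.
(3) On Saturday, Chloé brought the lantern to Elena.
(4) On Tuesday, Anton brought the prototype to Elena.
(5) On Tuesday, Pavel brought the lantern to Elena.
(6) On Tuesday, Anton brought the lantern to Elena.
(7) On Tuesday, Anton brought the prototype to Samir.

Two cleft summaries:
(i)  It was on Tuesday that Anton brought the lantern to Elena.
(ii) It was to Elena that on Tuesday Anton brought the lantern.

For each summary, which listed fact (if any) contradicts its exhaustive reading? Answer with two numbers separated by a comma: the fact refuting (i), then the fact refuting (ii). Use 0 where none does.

(i): focus "on Tuesday". Looking for agent = Anton, thing = the lantern, recipient = Elena with some other setting — fact (2) has on Wednesday there. Refuted.
(ii): focus "Elena". No fact shares agent = Anton, thing = the lantern, setting = on Tuesday with a different recipient. 0.

2, 0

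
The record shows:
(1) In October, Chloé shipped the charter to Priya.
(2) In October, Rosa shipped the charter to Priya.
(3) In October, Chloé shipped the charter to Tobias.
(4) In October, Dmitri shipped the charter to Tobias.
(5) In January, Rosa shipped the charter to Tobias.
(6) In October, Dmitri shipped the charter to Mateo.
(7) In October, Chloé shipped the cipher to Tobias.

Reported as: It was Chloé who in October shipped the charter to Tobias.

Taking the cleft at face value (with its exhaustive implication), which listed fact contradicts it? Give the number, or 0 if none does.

4

The cleft puts "Chloé" in focus and presupposes the open proposition with the charter as thing and Tobias as recipient and in October as setting.
Exhaustivity: Chloé is the only agent satisfying that background.
But fact (4) also has the charter as thing and Tobias as recipient and in October as setting, with agent = Dmitri — so the exhaustive reading fails.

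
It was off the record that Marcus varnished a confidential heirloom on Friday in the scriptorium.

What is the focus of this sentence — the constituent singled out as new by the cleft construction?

off the record

In an it-cleft "It was X that/who ...", the clefted constituent X is the focus; the that/who-clause expresses the presupposed open proposition.
Here the focus is "off the record". The backgrounded (presupposed) material includes "Marcus", "a confidential heirloom", "on Friday" and "in the scriptorium".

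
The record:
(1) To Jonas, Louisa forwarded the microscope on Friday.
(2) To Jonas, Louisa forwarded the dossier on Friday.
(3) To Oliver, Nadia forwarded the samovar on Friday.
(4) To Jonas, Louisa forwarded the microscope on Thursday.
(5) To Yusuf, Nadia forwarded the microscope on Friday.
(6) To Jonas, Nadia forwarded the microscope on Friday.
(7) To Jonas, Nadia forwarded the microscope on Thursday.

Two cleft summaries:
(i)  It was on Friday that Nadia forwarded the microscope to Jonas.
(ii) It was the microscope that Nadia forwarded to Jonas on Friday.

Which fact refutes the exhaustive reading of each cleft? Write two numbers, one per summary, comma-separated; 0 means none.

7, 0

(i): focus "on Friday". Looking for Nadia as agent and the microscope as thing and Jonas as recipient with some other setting — fact (7) has on Thursday there. Refuted.
(ii): focus "the microscope". No fact shares Nadia as agent and Jonas as recipient and on Friday as setting with a different thing. 0.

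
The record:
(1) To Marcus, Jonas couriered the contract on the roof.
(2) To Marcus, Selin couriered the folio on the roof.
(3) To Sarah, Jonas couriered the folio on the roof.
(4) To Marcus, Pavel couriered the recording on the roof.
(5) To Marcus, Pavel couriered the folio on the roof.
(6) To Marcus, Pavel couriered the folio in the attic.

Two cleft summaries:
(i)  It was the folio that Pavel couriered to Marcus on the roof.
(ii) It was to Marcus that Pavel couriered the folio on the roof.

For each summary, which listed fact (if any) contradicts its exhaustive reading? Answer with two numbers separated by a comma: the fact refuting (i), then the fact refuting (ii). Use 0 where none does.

4, 0

Summary (i) focuses "the folio" (the thing); background same agent, recipient, setting (Pavel / Marcus / on the roof). Fact (4) matches that background with thing = the recording — refutes (i).
Summary (ii) focuses "Marcus" (the recipient); background same agent, thing, setting (Pavel / the folio / on the roof). No fact matches that background with a different recipient, so 0.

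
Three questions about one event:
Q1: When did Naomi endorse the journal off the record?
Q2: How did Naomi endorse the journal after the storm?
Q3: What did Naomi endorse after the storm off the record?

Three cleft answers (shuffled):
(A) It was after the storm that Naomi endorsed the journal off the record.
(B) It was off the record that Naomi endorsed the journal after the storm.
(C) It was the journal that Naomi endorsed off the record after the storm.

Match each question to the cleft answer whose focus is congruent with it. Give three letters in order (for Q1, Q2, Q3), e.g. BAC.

Q1 asks about the time; cleft (A) focuses "after the storm", which is the time — so Q1 → A.
Q2 asks about the manner; cleft (B) focuses "off the record", which is the manner — so Q2 → B.
Q3 asks about the direct object; cleft (C) focuses "the journal", which is the direct object — so Q3 → C.
Mapping: Q1→A, Q2→B, Q3→C.

ABC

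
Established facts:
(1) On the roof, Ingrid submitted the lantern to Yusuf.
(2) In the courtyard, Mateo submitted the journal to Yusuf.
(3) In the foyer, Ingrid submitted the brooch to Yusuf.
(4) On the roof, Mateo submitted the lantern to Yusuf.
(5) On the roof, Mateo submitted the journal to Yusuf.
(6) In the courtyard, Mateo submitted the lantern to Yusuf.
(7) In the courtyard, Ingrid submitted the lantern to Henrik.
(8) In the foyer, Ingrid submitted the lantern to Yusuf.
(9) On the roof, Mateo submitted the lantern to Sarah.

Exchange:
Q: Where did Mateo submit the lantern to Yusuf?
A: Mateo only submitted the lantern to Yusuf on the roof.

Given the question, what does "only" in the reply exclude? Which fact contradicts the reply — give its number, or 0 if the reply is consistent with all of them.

The question "Where did ...?" targets the setting, so in the reply the focus falls on "on the roof".
"Only" then excludes alternative settings while the background — same agent, thing, recipient (Mateo / the lantern / Yusuf) — is held fixed.
Fact (6) keeps same agent, thing, recipient (Mateo / the lantern / Yusuf) but has setting = in the courtyard; that refutes the reply.
(Fact (5) would refute a reading with focus on the thing — but that is not what the question asks.)

6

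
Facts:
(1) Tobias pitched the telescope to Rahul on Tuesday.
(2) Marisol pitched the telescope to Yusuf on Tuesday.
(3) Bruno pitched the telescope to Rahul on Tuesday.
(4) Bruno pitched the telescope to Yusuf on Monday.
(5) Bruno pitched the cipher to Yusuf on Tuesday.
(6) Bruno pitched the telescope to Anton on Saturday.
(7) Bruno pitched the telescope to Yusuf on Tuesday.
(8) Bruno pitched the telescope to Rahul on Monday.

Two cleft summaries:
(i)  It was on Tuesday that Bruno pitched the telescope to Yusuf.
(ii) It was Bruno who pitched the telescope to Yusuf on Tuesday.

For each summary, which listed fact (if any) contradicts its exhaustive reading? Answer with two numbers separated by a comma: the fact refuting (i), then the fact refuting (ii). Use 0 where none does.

4, 2

Summary (i) focuses "on Tuesday" (the setting); background same agent, thing, recipient (Bruno / the telescope / Yusuf). Fact (4) matches that background with setting = on Monday — refutes (i).
Summary (ii) focuses "Bruno" (the agent); background same thing, recipient, setting (the telescope / Yusuf / on Tuesday). Fact (2) matches that background with agent = Marisol — refutes (ii).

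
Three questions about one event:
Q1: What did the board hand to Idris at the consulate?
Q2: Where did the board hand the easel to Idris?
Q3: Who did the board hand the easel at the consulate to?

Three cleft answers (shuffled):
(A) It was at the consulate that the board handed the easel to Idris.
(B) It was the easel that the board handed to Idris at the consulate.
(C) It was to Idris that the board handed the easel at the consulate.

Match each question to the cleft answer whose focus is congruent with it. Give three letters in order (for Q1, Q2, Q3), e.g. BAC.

Q1 asks about the direct object; cleft (B) focuses "the easel", which is the direct object — so Q1 → B.
Q2 asks about the location; cleft (A) focuses "at the consulate", which is the location — so Q2 → A.
Q3 asks about the recipient; cleft (C) focuses "to Idris", which is the recipient — so Q3 → C.
Mapping: Q1→B, Q2→A, Q3→C.

BAC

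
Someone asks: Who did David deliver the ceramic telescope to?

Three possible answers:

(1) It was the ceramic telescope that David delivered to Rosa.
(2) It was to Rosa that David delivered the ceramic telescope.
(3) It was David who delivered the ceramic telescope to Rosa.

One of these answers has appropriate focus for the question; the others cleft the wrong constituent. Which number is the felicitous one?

The question word "who" targets the recipient.
Option (1) clefts "the ceramic telescope" — the direct object, not what was asked.
Option (2) clefts "to Rosa" — that matches what the question asks about.
Option (3) clefts "David" — the subject (agent), not what was asked.
So the congruent reply is (2).

2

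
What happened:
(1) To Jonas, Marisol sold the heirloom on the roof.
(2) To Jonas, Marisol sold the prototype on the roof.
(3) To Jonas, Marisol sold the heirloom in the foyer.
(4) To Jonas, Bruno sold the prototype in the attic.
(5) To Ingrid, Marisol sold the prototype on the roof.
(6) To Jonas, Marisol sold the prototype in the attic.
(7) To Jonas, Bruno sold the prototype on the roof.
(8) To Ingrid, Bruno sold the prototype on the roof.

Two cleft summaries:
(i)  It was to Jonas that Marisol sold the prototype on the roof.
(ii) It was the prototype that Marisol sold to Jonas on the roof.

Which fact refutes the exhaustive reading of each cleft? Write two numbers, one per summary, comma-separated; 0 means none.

(i): focus "Jonas". Looking for same agent, thing, setting (Marisol / the prototype / on the roof) with some other recipient — fact (5) has Ingrid there. Refuted.
(ii): focus "the prototype". Looking for same agent, recipient, setting (Marisol / Jonas / on the roof) with some other thing — fact (1) has the heirloom there. Refuted.

5, 1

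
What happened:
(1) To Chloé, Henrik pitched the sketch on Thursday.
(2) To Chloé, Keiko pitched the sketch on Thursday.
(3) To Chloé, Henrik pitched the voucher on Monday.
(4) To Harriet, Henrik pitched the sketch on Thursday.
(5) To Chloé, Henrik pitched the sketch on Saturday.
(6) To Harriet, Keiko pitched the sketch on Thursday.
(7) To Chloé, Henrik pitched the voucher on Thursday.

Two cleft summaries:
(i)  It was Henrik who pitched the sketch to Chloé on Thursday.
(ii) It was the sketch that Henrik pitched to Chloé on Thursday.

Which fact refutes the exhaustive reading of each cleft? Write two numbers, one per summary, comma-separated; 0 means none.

2, 7

Summary (i) focuses "Henrik" (the agent); background the sketch as thing and Chloé as recipient and on Thursday as setting. Fact (2) matches that background with agent = Keiko — refutes (i).
Summary (ii) focuses "the sketch" (the thing); background Henrik as agent and Chloé as recipient and on Thursday as setting. Fact (7) matches that background with thing = the voucher — refutes (ii).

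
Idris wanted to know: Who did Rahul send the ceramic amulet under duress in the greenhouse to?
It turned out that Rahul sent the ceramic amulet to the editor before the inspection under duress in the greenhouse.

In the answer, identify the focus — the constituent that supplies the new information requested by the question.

The wh-word "who" asks about the recipient.
In the answer, "Rahul", "the ceramic amulet", "under duress" and "in the greenhouse" are given — repeated from the question.
"before the inspection" is also new, but it specifies the time, which is not what the question asks about — so it is not the focus.
The constituent filling the recipient gap is "to the editor"; that is the focus.

to the editor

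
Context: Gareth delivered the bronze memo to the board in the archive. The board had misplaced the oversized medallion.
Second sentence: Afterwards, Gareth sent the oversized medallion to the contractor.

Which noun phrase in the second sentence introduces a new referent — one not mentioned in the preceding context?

the contractor

"Gareth" and "the oversized medallion" in the second sentence are given — already mentioned in the context.
"the contractor" has no antecedent in the context; it is discourse-new.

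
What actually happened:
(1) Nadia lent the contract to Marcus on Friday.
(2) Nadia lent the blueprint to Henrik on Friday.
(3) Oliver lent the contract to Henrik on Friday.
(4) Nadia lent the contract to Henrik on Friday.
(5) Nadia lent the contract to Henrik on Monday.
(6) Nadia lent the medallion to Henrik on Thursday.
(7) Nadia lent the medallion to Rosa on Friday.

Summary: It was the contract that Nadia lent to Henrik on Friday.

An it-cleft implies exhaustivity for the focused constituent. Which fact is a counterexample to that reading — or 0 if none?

2

Focus of the cleft: "the contract" (the thing). Presupposed background: Nadia as agent and Henrik as recipient and on Friday as setting.
The exhaustive reading says no other thing fits that background.
But fact (2) also has Nadia as agent and Henrik as recipient and on Friday as setting, with thing = the blueprint — so the exhaustive reading fails.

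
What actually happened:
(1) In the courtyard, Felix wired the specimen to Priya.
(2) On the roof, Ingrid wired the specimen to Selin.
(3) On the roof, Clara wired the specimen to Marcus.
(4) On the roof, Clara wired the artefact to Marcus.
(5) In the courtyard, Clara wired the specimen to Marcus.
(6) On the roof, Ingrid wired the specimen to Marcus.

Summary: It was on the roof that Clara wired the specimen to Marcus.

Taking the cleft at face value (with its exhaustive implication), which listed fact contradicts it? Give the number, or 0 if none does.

5

Focus of the cleft: "on the roof" (the setting). Presupposed background: Clara as agent and the specimen as thing and Marcus as recipient.
Exhaustivity: on the roof is the only setting satisfying that background.
Fact (5) shares the background but with setting = in the courtyard; exhaustivity is violated.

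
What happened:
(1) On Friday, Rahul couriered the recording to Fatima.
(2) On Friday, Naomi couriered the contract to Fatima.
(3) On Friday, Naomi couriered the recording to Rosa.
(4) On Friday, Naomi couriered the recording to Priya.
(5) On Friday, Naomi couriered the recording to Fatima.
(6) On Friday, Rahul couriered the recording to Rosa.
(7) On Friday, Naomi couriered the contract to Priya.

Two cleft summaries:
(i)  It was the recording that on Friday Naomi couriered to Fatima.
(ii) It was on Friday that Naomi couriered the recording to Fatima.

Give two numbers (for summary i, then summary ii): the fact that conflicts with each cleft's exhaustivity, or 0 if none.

Summary (i) focuses "the recording" (the thing); background same agent, recipient, setting (Naomi / Fatima / on Friday). Fact (2) matches that background with thing = the contract — refutes (i).
Summary (ii) focuses "on Friday" (the setting); background same agent, thing, recipient (Naomi / the recording / Fatima). No fact matches that background with a different setting, so 0.

2, 0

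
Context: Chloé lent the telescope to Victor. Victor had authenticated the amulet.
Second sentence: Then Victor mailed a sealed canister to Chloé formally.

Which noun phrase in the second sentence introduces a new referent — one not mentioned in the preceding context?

a sealed canister

"Victor" and "Chloé" in the second sentence are given — already mentioned in the context.
"a sealed canister" has no antecedent in the context; it is discourse-new (the indefinite article also signals a new referent).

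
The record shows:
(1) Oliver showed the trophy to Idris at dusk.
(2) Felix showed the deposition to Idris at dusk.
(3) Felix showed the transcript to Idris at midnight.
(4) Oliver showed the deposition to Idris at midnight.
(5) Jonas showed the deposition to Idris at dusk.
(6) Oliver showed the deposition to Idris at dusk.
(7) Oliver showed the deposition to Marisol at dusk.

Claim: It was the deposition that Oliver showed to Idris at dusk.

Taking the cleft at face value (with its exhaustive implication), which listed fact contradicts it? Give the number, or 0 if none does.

1

Focus of the cleft: "the deposition" (the thing). Presupposed background: agent = Oliver, recipient = Idris, setting = at dusk.
Exhaustivity: the deposition is the only thing satisfying that background.
But fact (1) also has agent = Oliver, recipient = Idris, setting = at dusk, with thing = the trophy — so the exhaustive reading fails.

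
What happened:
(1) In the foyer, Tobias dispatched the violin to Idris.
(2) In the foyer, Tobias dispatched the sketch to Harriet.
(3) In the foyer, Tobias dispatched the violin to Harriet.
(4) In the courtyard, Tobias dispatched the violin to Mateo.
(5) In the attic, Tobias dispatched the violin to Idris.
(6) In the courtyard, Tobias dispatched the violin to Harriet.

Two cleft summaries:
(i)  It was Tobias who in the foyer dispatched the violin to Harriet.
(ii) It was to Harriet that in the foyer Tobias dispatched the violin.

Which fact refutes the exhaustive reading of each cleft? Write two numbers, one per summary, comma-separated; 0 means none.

0, 1

Summary (i) focuses "Tobias" (the agent); background the violin as thing and Harriet as recipient and in the foyer as setting. No fact matches that background with a different agent, so 0.
Summary (ii) focuses "Harriet" (the recipient); background Tobias as agent and the violin as thing and in the foyer as setting. Fact (1) matches that background with recipient = Idris — refutes (ii).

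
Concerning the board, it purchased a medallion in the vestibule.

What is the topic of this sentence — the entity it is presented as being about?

the board

The construction explicitly marks "the board" as what the sentence is about — the topic.
The remainder of the clause is the comment (what is said about the topic).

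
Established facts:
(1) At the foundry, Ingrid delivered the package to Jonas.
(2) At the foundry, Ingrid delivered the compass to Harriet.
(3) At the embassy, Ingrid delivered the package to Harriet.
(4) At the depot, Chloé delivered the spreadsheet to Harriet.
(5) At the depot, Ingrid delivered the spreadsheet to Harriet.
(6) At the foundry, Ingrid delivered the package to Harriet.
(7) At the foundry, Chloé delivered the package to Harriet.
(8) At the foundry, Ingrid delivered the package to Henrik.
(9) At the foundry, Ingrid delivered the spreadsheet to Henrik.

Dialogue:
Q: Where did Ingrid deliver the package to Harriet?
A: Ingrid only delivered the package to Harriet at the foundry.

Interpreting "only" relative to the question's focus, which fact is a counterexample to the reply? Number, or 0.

Answering "Where did ...?" puts focus on the setting — here, "at the foundry".
"Only" then excludes alternative settings while the background — Ingrid as agent and the package as thing and Harriet as recipient — is held fixed.
Fact (3) keeps Ingrid as agent and the package as thing and Harriet as recipient but has setting = at the embassy; that refutes the reply.
(Fact (1) would refute a reading with focus on the recipient — but that is not what the question asks.)

3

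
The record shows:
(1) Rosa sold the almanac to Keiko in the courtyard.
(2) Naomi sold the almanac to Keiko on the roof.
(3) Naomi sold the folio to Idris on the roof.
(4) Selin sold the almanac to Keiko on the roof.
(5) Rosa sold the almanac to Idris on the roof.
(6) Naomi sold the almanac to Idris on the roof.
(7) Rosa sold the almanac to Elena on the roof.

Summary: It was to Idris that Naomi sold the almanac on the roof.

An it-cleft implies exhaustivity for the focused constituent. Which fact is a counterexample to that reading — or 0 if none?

Focus of the cleft: "Idris" (the recipient). Presupposed background: same agent, thing, setting (Naomi / the almanac / on the roof).
The exhaustive reading says no other recipient fits that background.
But fact (2) also has same agent, thing, setting (Naomi / the almanac / on the roof), with recipient = Keiko — so the exhaustive reading fails.

2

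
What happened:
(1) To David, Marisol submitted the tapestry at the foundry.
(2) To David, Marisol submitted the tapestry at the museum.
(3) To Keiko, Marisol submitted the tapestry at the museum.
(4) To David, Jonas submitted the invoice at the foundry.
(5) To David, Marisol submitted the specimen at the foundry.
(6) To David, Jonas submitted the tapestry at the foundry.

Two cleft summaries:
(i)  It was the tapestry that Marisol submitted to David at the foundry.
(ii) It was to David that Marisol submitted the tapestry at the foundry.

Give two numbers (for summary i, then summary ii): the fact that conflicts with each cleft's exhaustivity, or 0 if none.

(i): focus "the tapestry". Looking for Marisol as agent and David as recipient and at the foundry as setting with some other thing — fact (5) has the specimen there. Refuted.
(ii): focus "David". No fact shares Marisol as agent and the tapestry as thing and at the foundry as setting with a different recipient. 0.

5, 0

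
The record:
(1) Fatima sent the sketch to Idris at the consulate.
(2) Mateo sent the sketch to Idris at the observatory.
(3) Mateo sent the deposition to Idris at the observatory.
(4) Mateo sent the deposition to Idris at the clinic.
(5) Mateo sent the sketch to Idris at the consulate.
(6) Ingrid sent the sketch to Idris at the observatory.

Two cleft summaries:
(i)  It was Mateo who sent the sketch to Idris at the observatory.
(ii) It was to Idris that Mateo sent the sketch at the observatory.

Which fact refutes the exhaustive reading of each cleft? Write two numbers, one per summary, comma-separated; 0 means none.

Summary (i) focuses "Mateo" (the agent); background thing = the sketch, recipient = Idris, setting = at the observatory. Fact (6) matches that background with agent = Ingrid — refutes (i).
Summary (ii) focuses "Idris" (the recipient); background agent = Mateo, thing = the sketch, setting = at the observatory. No fact matches that background with a different recipient, so 0.

6, 0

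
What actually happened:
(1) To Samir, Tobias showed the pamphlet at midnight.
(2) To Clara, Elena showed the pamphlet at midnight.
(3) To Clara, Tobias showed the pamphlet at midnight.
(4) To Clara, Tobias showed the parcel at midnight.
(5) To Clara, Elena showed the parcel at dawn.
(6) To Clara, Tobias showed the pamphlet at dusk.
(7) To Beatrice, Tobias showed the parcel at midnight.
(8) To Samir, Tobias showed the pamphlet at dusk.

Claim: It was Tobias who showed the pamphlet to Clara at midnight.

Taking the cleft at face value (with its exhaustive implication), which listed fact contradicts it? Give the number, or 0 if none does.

2

Focus of the cleft: "Tobias" (the agent). Presupposed background: thing = the pamphlet, recipient = Clara, setting = at midnight.
The exhaustive reading says no other agent fits that background.
But fact (2) also has thing = the pamphlet, recipient = Clara, setting = at midnight, with agent = Elena — so the exhaustive reading fails.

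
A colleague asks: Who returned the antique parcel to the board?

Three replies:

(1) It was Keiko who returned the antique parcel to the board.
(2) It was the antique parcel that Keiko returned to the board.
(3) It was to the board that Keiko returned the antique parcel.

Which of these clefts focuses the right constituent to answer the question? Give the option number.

1

The question word "who" targets the subject (agent).
Option (1) clefts "Keiko" — that matches what the question asks about.
Option (2) clefts "the antique parcel" — the direct object, not what was asked.
Option (3) clefts "to the board" — the recipient, not what was asked.
So the congruent reply is (1).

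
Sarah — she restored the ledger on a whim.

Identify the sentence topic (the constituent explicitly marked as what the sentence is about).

Sarah

The construction explicitly marks "Sarah" as what the sentence is about — the topic.
The remainder of the clause is the comment (what is said about the topic).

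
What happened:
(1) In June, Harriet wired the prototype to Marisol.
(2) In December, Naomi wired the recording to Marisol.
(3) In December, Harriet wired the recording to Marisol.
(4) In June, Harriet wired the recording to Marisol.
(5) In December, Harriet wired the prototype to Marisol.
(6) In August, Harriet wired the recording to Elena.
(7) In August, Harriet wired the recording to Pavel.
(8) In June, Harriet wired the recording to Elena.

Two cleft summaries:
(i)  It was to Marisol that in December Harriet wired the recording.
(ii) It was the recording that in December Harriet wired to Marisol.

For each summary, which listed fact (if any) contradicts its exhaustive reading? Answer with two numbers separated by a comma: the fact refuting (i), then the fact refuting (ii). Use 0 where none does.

0, 5

Summary (i) focuses "Marisol" (the recipient); background same agent, thing, setting (Harriet / the recording / in December). No fact matches that background with a different recipient, so 0.
Summary (ii) focuses "the recording" (the thing); background same agent, recipient, setting (Harriet / Marisol / in December). Fact (5) matches that background with thing = the prototype — refutes (ii).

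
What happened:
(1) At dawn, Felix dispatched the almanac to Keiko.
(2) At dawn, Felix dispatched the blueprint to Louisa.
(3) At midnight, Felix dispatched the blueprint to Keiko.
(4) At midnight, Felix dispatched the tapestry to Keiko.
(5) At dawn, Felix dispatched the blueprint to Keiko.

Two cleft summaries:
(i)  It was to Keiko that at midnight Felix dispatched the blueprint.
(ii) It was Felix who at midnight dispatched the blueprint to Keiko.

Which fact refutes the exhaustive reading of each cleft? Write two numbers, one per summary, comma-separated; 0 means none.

0, 0

(i): focus "Keiko". No fact shares same agent, thing, setting (Felix / the blueprint / at midnight) with a different recipient. 0.
(ii): focus "Felix". No fact shares same thing, recipient, setting (the blueprint / Keiko / at midnight) with a different agent. 0.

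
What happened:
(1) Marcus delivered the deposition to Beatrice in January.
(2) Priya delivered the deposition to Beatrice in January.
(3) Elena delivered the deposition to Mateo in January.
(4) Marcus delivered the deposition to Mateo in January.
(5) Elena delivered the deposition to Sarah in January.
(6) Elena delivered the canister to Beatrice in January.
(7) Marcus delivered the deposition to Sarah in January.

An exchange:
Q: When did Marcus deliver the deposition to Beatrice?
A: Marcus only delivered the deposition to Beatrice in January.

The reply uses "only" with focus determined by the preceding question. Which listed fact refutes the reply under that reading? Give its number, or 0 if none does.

Answering "When did ...?" puts focus on the setting — here, "in January".
So "only" ranges over settings; the rest (same agent, thing, recipient (Marcus / the deposition / Beatrice)) is presupposed.
No listed fact shares that background with another setting. Nothing contradicts the reply.
(Fact (4) would refute a reading with focus on the recipient — but that is not what the question asks.)

0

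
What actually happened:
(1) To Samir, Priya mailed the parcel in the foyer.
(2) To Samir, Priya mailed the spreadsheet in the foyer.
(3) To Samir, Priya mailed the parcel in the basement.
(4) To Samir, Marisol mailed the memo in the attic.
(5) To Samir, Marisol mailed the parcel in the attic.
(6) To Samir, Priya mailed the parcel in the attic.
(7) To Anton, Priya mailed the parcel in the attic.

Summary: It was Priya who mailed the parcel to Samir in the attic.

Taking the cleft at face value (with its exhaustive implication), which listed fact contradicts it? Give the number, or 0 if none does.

The cleft puts "Priya" in focus and presupposes the open proposition with same thing, recipient, setting (the parcel / Samir / in the attic).
The exhaustive reading says no other agent fits that background.
Fact (5) shares the background but with agent = Marisol; exhaustivity is violated.

5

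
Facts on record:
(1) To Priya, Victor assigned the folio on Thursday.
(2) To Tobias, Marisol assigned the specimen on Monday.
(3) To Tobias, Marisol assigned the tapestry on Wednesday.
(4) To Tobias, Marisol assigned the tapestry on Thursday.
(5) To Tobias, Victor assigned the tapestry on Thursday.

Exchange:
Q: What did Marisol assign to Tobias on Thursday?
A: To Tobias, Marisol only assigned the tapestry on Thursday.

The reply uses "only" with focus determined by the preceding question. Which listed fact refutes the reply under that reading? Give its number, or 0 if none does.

Answering "What did ...?" puts focus on the thing — here, "the tapestry".
"Only" then excludes alternative things while the background — Marisol as agent and Tobias as recipient and on Thursday as setting — is held fixed.
No fact keeps Marisol as agent and Tobias as recipient and on Thursday as setting while changing the thing; every other fact differs on something backgrounded. The reply stands.
(Fact (3) would refute a reading with focus on the setting — but that is not what the question asks.)

0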